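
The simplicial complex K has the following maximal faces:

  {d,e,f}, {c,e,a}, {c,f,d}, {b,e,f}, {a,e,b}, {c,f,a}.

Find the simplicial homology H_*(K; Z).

Fix the vertex order a < b < c < d < e < f and write every simplex with vertices in increasing order. Then dim K = 2 and the simplices of K are:

  0-simplices (6): a, b, c, d, e, f
  1-simplices (12): ab, ac, ae, af, be, bf, cd, ce, cf, de, df, ef
  2-simplices (6): abe, ace, acf, bef, cdf, def

so the chain groups are C_0 ≅ Z^6, C_1 ≅ Z^12, C_2 ≅ Z^6.

Boundary ∂_1: C_1 → C_0 maps an edge to its endpoints' difference, ∂[p,q] = q − p. For instance
  ∂df = f − d.
The 6×12 boundary matrix has rank 5 and Smith normal form diag(1,1,1,1,1).

∂_2: C_2 → C_1 acts by ∂[p,q,r] = [q,r] − [p,r] + [p,q]. For instance
  ∂def = ef − df + de,
  ∂acf = cf − af + ac.
The 12×6 boundary matrix has rank 6 and Smith normal form diag(1,1,1,1,1,1).

Now H_k = ker ∂_k / im ∂_{k+1}, so:

  H_0: rank C_0 − rank ∂_1 = 6 − 5 = 1, and the invariant factors of ∂_1 are all 1, so H_0 ≅ Z.
  H_1: rank ker ∂_1 − rank ∂_2 = (12 − 5) − 6 = 1, and the invariant factors of ∂_2 are all 1, so H_1 ≅ Z.
  H_2: rank ker ∂_2 − rank ∂_3 = (6 − 6) − 0 = 0, and there is no ∂_3, so H_2 ≅ 0.

As a check, the Euler characteristic is 6 − 12 + 6 = 0, which agrees with 1 − 1 + 0 = 0.

H_0 ≅ Z,  H_1 ≅ Z,  H_2 = 0.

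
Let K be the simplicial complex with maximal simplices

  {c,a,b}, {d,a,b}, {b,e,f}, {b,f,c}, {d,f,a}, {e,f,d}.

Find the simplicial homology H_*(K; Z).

H_0 ≅ Z,  H_1 ≅ Z,  H_2 = 0.

Order the vertices as a < b < c < d < e < f. Listing each simplex with vertices in this order, K has dimension 2 with simplices:

  0-simplices (6): a, b, c, d, e, f
  1-simplices (12): ab, ac, ad, af, bc, bd, be, bf, cf, de, df, ef
  2-simplices (6): abc, abd, adf, bcf, bef, def

giving chain groups C_0 ≅ Z^6, C_1 ≅ Z^12, C_2 ≅ Z^6.

∂_1: C_1 → C_0 sends each edge [p,q] (with p < q) to q − p.
The 6×12 boundary matrix has rank 5 and Smith normal form diag(1,1,1,1,1).

∂_2: C_2 → C_1 maps a triangle to the signed sum of its edges. For instance
  ∂adf = df − af + ad,
  ∂abd = bd − ad + ab.
This gives a 12×6 integer matrix of rank 6; reducing to Smith normal form yields diagonal entries (1,1,1,1,1,1).

Now H_k = ker ∂_k / im ∂_{k+1}, so:

  H_0: rank C_0 − rank ∂_1 = 6 − 5 = 1, and the invariant factors of ∂_1 are all 1, so H_0 = Z.
  H_1: rank ker ∂_1 − rank ∂_2 = (12 − 5) − 6 = 1, and the invariant factors of ∂_2 are all 1, so H_1 = Z.
  H_2: rank ker ∂_2 − rank ∂_3 = (6 − 6) − 0 = 0, and there is no ∂_3, so H_2 = 0.

As a check, the Euler characteristic is 6 − 12 + 6 = 0, which agrees with 1 − 1 + 0 = 0.
(K is a triangulation of the cylinder S^1 x I.)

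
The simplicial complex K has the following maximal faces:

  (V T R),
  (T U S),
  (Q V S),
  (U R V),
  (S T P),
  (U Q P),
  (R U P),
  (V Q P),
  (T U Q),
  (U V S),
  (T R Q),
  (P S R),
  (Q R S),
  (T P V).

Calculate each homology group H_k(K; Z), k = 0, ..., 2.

Fix the vertex order P < Q < R < S < T < U < V and write every simplex with vertices in increasing order. Then dim K = 2 and the simplices of K are:

  0-simplices (7): P, Q, R, S, T, U, V
  1-simplices (21): PQ, PR, PS, PT, PU, PV, QR, QS, QT, QU, QV, RS, RT, RU, RV, ST, SU, SV, TU, TV, UV
  2-simplices (14): PQU, PQV, PRS, PRU, PST, PTV, QRS, QRT, QSV, QTU, RTV, RUV, STU, SUV

so the chain groups are C_0 ≅ Z^7, C_1 ≅ Z^21, C_2 ≅ Z^14.

Boundary ∂_1: C_1 → C_0 is given by ∂[p,q] = [q] − [p].
As a 7×21 matrix over Z this has rank 6, with invariant factors (1,1,1,1,1,1).

Boundary ∂_2: C_2 → C_1 maps a triangle to the signed sum of its edges. For instance
  ∂SUV = UV − SV + SU,
  ∂PTV = TV − PV + PT.
The 21×14 boundary matrix has rank 13 and Smith normal form diag(1,1,1,1,1,1,1,1,1,1,1,1,1).

From H_k ≅ ker(∂_k) / im(∂_{k+1}) we obtain:

  H_0: rank C_0 − rank ∂_1 = 7 − 6 = 1, and the invariant factors of ∂_1 are all 1, so H_0 = Z.
  H_1: rank ker ∂_1 − rank ∂_2 = (21 − 6) − 13 = 2, and the invariant factors of ∂_2 are all 1, so H_1 = Z^2.
  H_2: rank ker ∂_2 − rank ∂_3 = (14 − 13) − 0 = 1, and there is no ∂_3, so H_2 = Z.

H_0 ≅ Z,  H_1 ≅ Z^2,  H_2 ≅ Z.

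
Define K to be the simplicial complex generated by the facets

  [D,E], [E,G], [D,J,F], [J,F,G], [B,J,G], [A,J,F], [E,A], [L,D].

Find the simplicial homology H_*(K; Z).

H_0 ≅ Z,  H_1 ≅ Z^2,  H_2 = 0.

Take the total order A < B < D < E < F < G < J < L on the vertex set. Then K (dimension 2) consists of the simplices:

  0-simplices (8): A, B, D, E, F, G, J, L
  1-simplices (13): AE, AF, AJ, BG, BJ, DE, DF, DJ, DL, EG, FG, FJ, GJ
  2-simplices (4): AFJ, BGJ, DFJ, FGJ

giving chain groups C_0 ≅ Z^8, C_1 ≅ Z^13, C_2 ≅ Z^4.

∂_1: C_1 → C_0 maps an edge to its endpoints' difference, ∂[p,q] = q − p. For instance
  ∂DL = L − D.
The 8×13 boundary matrix has rank 7 and Smith normal form diag(1,1,1,1,1,1,1).

Boundary ∂_2: C_2 → C_1 sends each 2-simplex [p,q,r] to [q,r] − [p,r] + [p,q]. For instance
  ∂FGJ = GJ − FJ + FG,
  ∂DFJ = FJ − DJ + DF.
The resulting 13×4 matrix has rank 4, and its Smith normal form has invariant factors (1,1,1,1).

From H_k ≅ ker(∂_k) / im(∂_{k+1}) we obtain:

  H_0: rank C_0 − rank ∂_1 = 8 − 7 = 1, and the invariant factors of ∂_1 are all 1, so H_0 ≅ Z.
  H_1: rank ker ∂_1 − rank ∂_2 = (13 − 7) − 4 = 2, and the invariant factors of ∂_2 are all 1, so H_1 ≅ Z^2.
  H_2: rank ker ∂_2 − rank ∂_3 = (4 − 4) − 0 = 0, and there is no ∂_3, so H_2 ≅ 0.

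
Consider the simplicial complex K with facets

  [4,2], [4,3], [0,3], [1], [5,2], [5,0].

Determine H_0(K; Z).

H_0 ≅ Z^2.

K has 6 vertices, 5 edges.
rank ∂_0 = 0, rank ∂_1 = 4 ⇒ b_0 = 6 − 0 − 4 = 2; all invariant factors of ∂_1 are 1 so no torsion. So H_0 ≅ Z^2.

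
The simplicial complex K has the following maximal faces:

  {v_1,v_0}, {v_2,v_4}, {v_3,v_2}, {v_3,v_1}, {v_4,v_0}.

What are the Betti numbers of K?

b_0 = 1, b_1 = 1.

Fix the vertex order v_0 < v_1 < v_2 < v_3 < v_4 and write every simplex with vertices in increasing order. Then dim K = 1 and the simplices of K are:

  0-simplices (5): [v_0], [v_1], [v_2], [v_3], [v_4]
  1-simplices (5): [v_0,v_1], [v_0,v_4], [v_1,v_3], [v_2,v_3], [v_2,v_4]

so the chain groups are C_0 ≅ Z^5, C_1 ≅ Z^5.

Boundary ∂_1: C_1 → C_0 maps an edge to its endpoints' difference, ∂[p,q] = q − p. For instance
  ∂[v_2,v_3] = [v_3] − [v_2].
The resulting 5×5 matrix has rank 4, and its Smith normal form has invariant factors (1,1,1,1).

From H_k ≅ ker(∂_k) / im(∂_{k+1}) we obtain:

  H_0: rank C_0 − rank ∂_1 = 5 − 4 = 1, and the invariant factors of ∂_1 are all 1, so H_0 ≅ Z.
  H_1: rank ker ∂_1 − rank ∂_2 = (5 − 4) − 0 = 1, and there is no ∂_2, so H_1 ≅ Z.

Hence the Betti numbers are b_0 = 1, b_1 = 1.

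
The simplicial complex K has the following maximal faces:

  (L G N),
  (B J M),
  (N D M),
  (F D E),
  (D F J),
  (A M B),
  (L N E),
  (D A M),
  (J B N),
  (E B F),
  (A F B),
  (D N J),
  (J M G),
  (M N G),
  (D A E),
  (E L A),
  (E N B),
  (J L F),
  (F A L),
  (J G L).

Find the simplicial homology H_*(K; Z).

Order the vertices as A < B < D < E < F < G < J < L < M < N. Listing each simplex with vertices in this order, K has dimension 2 with simplices:

  0-simplices (10): A, B, D, E, F, G, J, L, M, N
  1-simplices (30): AB, AD, AE, AF, AL, AM, BE, BF, BJ, BM, BN, DE, DF, DJ, DM, DN, EF, EL, EN, FJ, FL, GJ, GL, GM, GN, JL, JM, JN, LN, MN
  2-simplices (20): ABF, ABM, ADE, ADM, AEL, AFL, BEF, BEN, BJM, BJN, DEF, DFJ, DJN, DMN, ELN, FJL, GJL, GJM, GLN, GMN

Hence C_0 ≅ Z^10, C_1 ≅ Z^30, C_2 ≅ Z^20.

The boundary map ∂_1: C_1 → C_0 is given by ∂[p,q] = [q] − [p].
The resulting 10×30 matrix has rank 9, and its Smith normal form has invariant factors (1,1,1,1,1,1,1,1,1).

The boundary map ∂_2: C_2 → C_1 maps a triangle to the signed sum of its edges. For instance
  ∂ADM = DM − AM + AD,
  ∂ELN = LN − EN + EL.
This gives a 30×20 integer matrix of rank 20; reducing to Smith normal form yields diagonal entries (1,1,1,1,1,1,1,1,1,1,1,1,1,1,1,1,1,1,1,2).

From H_k ≅ ker(∂_k) / im(∂_{k+1}) we obtain:

  H_0: rank C_0 − rank ∂_1 = 10 − 9 = 1, and the invariant factors of ∂_1 are all 1, so H_0 ≅ Z.
  H_1: rank ker ∂_1 − rank ∂_2 = (30 − 9) − 20 = 1, and ∂_2 has invariant factor 2 > 1, so H_1 ≅ Z ⊕ Z/2Z.
  H_2: rank ker ∂_2 − rank ∂_3 = (20 − 20) − 0 = 0, and there is no ∂_3, so H_2 ≅ 0.

H_0 = Z,  H_1 = Z ⊕ Z/2Z,  H_2 = 0.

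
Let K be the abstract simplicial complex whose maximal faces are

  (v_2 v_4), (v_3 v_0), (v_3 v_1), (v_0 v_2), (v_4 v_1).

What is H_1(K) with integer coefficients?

H_1 = Z.

Order the vertices as v_0 < v_1 < v_2 < v_3 < v_4. Listing each simplex with vertices in this order, K has dimension 1 with simplices:

  0-simplices (5): [v_0], [v_1], [v_2], [v_3], [v_4]
  1-simplices (5): [v_0,v_2], [v_0,v_3], [v_1,v_3], [v_1,v_4], [v_2,v_4]

giving chain groups C_0 ≅ Z^5, C_1 ≅ Z^5.

Boundary ∂_1: C_1 → C_0 sends each edge [p,q] (with p < q) to q − p.
The resulting 5×5 matrix has rank 4, and its Smith normal form has invariant factors (1,1,1,1).

From H_k ≅ ker(∂_k) / im(∂_{k+1}) we obtain:

  H_1: rank ker ∂_1 − rank ∂_2 = (5 − 4) − 0 = 1, and there is no ∂_2, so H_1 ≅ Z.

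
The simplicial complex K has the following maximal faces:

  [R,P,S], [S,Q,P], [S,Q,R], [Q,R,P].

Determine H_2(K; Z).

H_2 = Z.

Take the total order P < Q < R < S on the vertex set. Then K (dimension 2) consists of the simplices:

  0-simplices (4): P, Q, R, S
  1-simplices (6): PQ, PR, PS, QR, QS, RS
  2-simplices (4): PQR, PQS, PRS, QRS

Hence C_0 ≅ Z^4, C_1 ≅ Z^6, C_2 ≅ Z^4.

Boundary ∂_1: C_1 → C_0 is given by ∂[p,q] = [q] − [p]. For instance
  ∂PR = R − P.
The resulting 4×6 matrix has rank 3, and its Smith normal form has invariant factors (1,1,1).

∂_2: C_2 → C_1 sends each 2-simplex [p,q,r] to [q,r] − [p,r] + [p,q]. For instance
  ∂PQS = QS − PS + PQ,
  ∂QRS = RS − QS + QR.
As a 6×4 matrix over Z this has rank 3, with invariant factors (1,1,1).

Reading off H_k = ker ∂_k / im ∂_{k+1}:

  H_2: rank ker ∂_2 − rank ∂_3 = (4 − 3) − 0 = 1, and there is no ∂_3, so H_2 ≅ Z.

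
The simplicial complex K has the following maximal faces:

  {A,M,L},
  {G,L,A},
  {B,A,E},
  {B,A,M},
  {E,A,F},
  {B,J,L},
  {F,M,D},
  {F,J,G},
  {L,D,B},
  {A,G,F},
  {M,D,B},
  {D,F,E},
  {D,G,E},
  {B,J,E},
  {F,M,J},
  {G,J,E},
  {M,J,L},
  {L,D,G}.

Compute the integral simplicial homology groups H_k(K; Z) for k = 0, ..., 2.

Fix the vertex order A < B < D < E < F < G < J < L < M and write every simplex with vertices in increasing order. Then dim K = 2 and the simplices of K are:

  0-simplices (9): A, B, D, E, F, G, J, L, M
  1-simplices (27): AB, AE, AF, AG, AL, AM, BD, BE, BJ, BL, BM, DE, DF, DG, DL, DM, EF, EG, EJ, FG, FJ, FM, GJ, GL, JL, JM, LM
  2-simplices (18): ABE, ABM, AEF, AFG, AGL, ALM, BDL, BDM, BEJ, BJL, DEF, DEG, DFM, DGL, EGJ, FGJ, FJM, JLM

Hence C_0 ≅ Z^9, C_1 ≅ Z^27, C_2 ≅ Z^18.

The boundary map ∂_1: C_1 → C_0 maps an edge to its endpoints' difference, ∂[p,q] = q − p.
This gives a 9×27 integer matrix of rank 8; reducing to Smith normal form yields diagonal entries (1,1,1,1,1,1,1,1).

The boundary map ∂_2: C_2 → C_1 acts by ∂[p,q,r] = [q,r] − [p,r] + [p,q]. For instance
  ∂BDM = DM − BM + BD,
  ∂BDL = DL − BL + BD.
As a 27×18 matrix over Z this has rank 18, with invariant factors (1,1,1,1,1,1,1,1,1,1,1,1,1,1,1,1,1,2).

From H_k ≅ ker(∂_k) / im(∂_{k+1}) we obtain:

  H_0: rank C_0 − rank ∂_1 = 9 − 8 = 1, and the invariant factors of ∂_1 are all 1, so H_0 = Z.
  H_1: rank ker ∂_1 − rank ∂_2 = (27 − 8) − 18 = 1, and ∂_2 has invariant factor 2 > 1, so H_1 = Z ⊕ Z/2Z.
  H_2: rank ker ∂_2 − rank ∂_3 = (18 − 18) − 0 = 0, and there is no ∂_3, so H_2 = 0.

(K is a triangulation of the Klein bottle.)

H_0 = Z,  H_1 = Z ⊕ Z/2Z,  H_2 = 0.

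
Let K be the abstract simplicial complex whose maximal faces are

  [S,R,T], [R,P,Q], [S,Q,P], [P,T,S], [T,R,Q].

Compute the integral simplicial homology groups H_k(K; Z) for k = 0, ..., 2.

H_0 = Z,  H_1 = Z,  H_2 = 0.

Fix the vertex order P < Q < R < S < T and write every simplex with vertices in increasing order. Then dim K = 2 and the simplices of K are:

  0-simplices (5): P, Q, R, S, T
  1-simplices (10): PQ, PR, PS, PT, QR, QS, QT, RS, RT, ST
  2-simplices (5): PQR, PQS, PST, QRT, RST

so the chain groups are C_0 ≅ Z^5, C_1 ≅ Z^10, C_2 ≅ Z^5.

Boundary ∂_1: C_1 → C_0 sends each edge [p,q] (with p < q) to q − p. For instance
  ∂PT = T − P.
The 5×10 boundary matrix has rank 4 and Smith normal form diag(1,1,1,1).

The boundary map ∂_2: C_2 → C_1 maps a triangle to the signed sum of its edges. For instance
  ∂PQR = QR − PR + PQ,
  ∂QRT = RT − QT + QR.
As a 10×5 matrix over Z this has rank 5, with invariant factors (1,1,1,1,1).

Now H_k = ker ∂_k / im ∂_{k+1}, so:

  H_0: rank C_0 − rank ∂_1 = 5 − 4 = 1, and the invariant factors of ∂_1 are all 1, so H_0 = Z.
  H_1: rank ker ∂_1 − rank ∂_2 = (10 − 4) − 5 = 1, and the invariant factors of ∂_2 are all 1, so H_1 = Z.
  H_2: rank ker ∂_2 − rank ∂_3 = (5 − 5) − 0 = 0, and there is no ∂_3, so H_2 = 0.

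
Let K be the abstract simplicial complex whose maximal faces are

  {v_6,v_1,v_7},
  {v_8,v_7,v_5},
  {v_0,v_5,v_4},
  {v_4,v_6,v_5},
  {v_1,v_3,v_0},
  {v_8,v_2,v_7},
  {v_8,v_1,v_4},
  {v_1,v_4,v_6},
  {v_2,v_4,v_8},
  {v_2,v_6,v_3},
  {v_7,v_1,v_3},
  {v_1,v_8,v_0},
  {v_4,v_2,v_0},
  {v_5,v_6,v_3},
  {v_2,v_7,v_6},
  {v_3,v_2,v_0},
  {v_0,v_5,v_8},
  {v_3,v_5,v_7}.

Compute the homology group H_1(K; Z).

H_1 ≅ Z ⊕ Z/2.

We work with the vertex ordering v_0 < v_1 < v_2 < v_3 < v_4 < v_5 < v_6 < v_7 < v_8. The simplices of K, each written with vertices in increasing order, are:

  0-simplices (9): [v_0], [v_1], [v_2], [v_3], [v_4], [v_5], [v_6], [v_7], [v_8]
  1-simplices (27): (27 of them)
  2-simplices (18): (18 of them)

Hence C_0 ≅ Z^9, C_1 ≅ Z^27, C_2 ≅ Z^18.

∂_1: C_1 → C_0 maps an edge to its endpoints' difference, ∂[p,q] = q − p.
The resulting 9×27 matrix has rank 8, and its Smith normal form has invariant factors (1,1,1,1,1,1,1,1).

∂_2: C_2 → C_1 maps a triangle to the signed sum of its edges. For instance
  ∂[v_1,v_4,v_6] = [v_4,v_6] − [v_1,v_6] + [v_1,v_4],
  ∂[v_0,v_4,v_5] = [v_4,v_5] − [v_0,v_5] + [v_0,v_4].
As a 27×18 matrix over Z this has rank 18, with invariant factors (1,1,1,1,1,1,1,1,1,1,1,1,1,1,1,1,1,2).

Now H_k = ker ∂_k / im ∂_{k+1}, so:

  H_1: rank ker ∂_1 − rank ∂_2 = (27 − 8) − 18 = 1, and ∂_2 has invariant factor 2 > 1, so H_1 ≅ Z ⊕ Z/2.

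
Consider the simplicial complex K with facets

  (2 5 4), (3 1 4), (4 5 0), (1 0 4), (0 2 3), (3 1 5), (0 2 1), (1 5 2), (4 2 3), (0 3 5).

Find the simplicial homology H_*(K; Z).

Take the total order 0 < 1 < 2 < 3 < 4 < 5 on the vertex set. Then K (dimension 2) consists of the simplices:

  0-simplices (6): [0], [1], [2], [3], [4], [5]
  1-simplices (15): [0,1], [0,2], [0,3], [0,4], [0,5], [1,2], [1,3], [1,4], [1,5], [2,3], [2,4], [2,5], [3,4], [3,5], [4,5]
  2-simplices (10): [0,1,2], [0,1,4], [0,2,3], [0,3,5], [0,4,5], [1,2,5], [1,3,4], [1,3,5], [2,3,4], [2,4,5]

so the chain groups are C_0 ≅ Z^6, C_1 ≅ Z^15, C_2 ≅ Z^10.

The boundary map ∂_1: C_1 → C_0 maps an edge to its endpoints' difference, ∂[p,q] = q − p.
The resulting 6×15 matrix has rank 5, and its Smith normal form has invariant factors (1,1,1,1,1).

∂_2: C_2 → C_1 sends each 2-simplex [p,q,r] to [q,r] − [p,r] + [p,q]. For instance
  ∂[1,3,4] = [3,4] − [1,4] + [1,3],
  ∂[0,4,5] = [4,5] − [0,5] + [0,4].
As a 15×10 matrix over Z this has rank 10, with invariant factors (1,1,1,1,1,1,1,1,1,2).

Reading off H_k = ker ∂_k / im ∂_{k+1}:

  H_0: rank C_0 − rank ∂_1 = 6 − 5 = 1, and the invariant factors of ∂_1 are all 1, so H_0 ≅ Z.
  H_1: rank ker ∂_1 − rank ∂_2 = (15 − 5) − 10 = 0, and ∂_2 has invariant factor 2 > 1, so H_1 ≅ Z/2.
  H_2: rank ker ∂_2 − rank ∂_3 = (10 − 10) − 0 = 0, and there is no ∂_3, so H_2 ≅ 0.

(K is a triangulation of the real projective plane RP^2.)

H_0 ≅ Z,  H_1 ≅ Z/2,  H_2 = 0.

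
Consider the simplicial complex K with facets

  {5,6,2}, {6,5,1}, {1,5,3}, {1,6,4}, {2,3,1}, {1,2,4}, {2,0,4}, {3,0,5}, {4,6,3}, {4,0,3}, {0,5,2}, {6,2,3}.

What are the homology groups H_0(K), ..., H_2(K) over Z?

H_0 = Z,  H_1 = Z_2,  H_2 = 0.

Take the total order 0 < 1 < 2 < 3 < 4 < 5 < 6 on the vertex set. Then K (dimension 2) consists of the simplices:

  0-simplices (7): [0], [1], [2], [3], [4], [5], [6]
  1-simplices (18): [0,2], [0,3], [0,4], [0,5], [1,2], [1,3], [1,4], [1,5], [1,6], [2,3], [2,4], [2,5], [2,6], [3,4], [3,5], [3,6], [4,6], [5,6]
  2-simplices (12): [0,2,4], [0,2,5], [0,3,4], [0,3,5], [1,2,3], [1,2,4], [1,3,5], [1,4,6], [1,5,6], [2,3,6], [2,5,6], [3,4,6]

Hence C_0 ≅ Z^7, C_1 ≅ Z^18, C_2 ≅ Z^12.

∂_1: C_1 → C_0 is given by ∂[p,q] = [q] − [p]. For instance
  ∂[3,5] = [5] − [3].
The 7×18 boundary matrix has rank 6 and Smith normal form diag(1,1,1,1,1,1).

∂_2: C_2 → C_1 sends each 2-simplex [p,q,r] to [q,r] − [p,r] + [p,q]. For instance
  ∂[0,2,5] = [2,5] − [0,5] + [0,2],
  ∂[1,3,5] = [3,5] − [1,5] + [1,3].
As a 18×12 matrix over Z this has rank 12, with invariant factors (1,1,1,1,1,1,1,1,1,1,1,2).

Now H_k = ker ∂_k / im ∂_{k+1}, so:

  H_0: rank C_0 − rank ∂_1 = 7 − 6 = 1, and the invariant factors of ∂_1 are all 1, so H_0 = Z.
  H_1: rank ker ∂_1 − rank ∂_2 = (18 − 6) − 12 = 0, and ∂_2 has invariant factor 2 > 1, so H_1 = Z_2.
  H_2: rank ker ∂_2 − rank ∂_3 = (12 − 12) − 0 = 0, and there is no ∂_3, so H_2 = 0.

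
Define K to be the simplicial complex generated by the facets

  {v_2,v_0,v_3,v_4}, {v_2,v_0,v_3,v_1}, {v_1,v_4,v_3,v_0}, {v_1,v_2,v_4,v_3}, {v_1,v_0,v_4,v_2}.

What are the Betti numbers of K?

b_0 = 1, b_1 = 0, b_2 = 0, b_3 = 1.

K has 5 vertices, 10 edges, 10 triangles, 5 3-simplices.
rank ∂_0 = 0, rank ∂_1 = 4 ⇒ b_0 = 5 − 0 − 4 = 1; all invariant factors of ∂_1 are 1 so no torsion. So H_0 = Z.
rank ∂_1 = 4, rank ∂_2 = 6 ⇒ b_1 = 10 − 4 − 6 = 0; all invariant factors of ∂_2 are 1 so no torsion. So H_1 = 0.
rank ∂_2 = 6, rank ∂_3 = 4 ⇒ b_2 = 10 − 6 − 4 = 0; all invariant factors of ∂_3 are 1 so no torsion. So H_2 = 0.
rank ∂_3 = 4, rank ∂_4 = 0 ⇒ b_3 = 5 − 4 − 0 = 1. So H_3 = Z.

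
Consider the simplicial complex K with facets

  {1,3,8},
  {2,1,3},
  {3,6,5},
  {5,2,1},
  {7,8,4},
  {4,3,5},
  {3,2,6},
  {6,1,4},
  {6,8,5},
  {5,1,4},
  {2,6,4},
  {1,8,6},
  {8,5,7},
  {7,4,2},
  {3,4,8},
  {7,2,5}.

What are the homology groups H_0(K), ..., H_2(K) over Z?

H_0 ≅ Z,  H_1 ≅ Z^2,  H_2 ≅ Z.

Order the vertices as 1 < 2 < 3 < 4 < 5 < 6 < 7 < 8. Listing each simplex with vertices in this order, K has dimension 2 with simplices:

  0-simplices (8): [1], [2], [3], [4], [5], [6], [7], [8]
  1-simplices (24): (24 of them)
  2-simplices (16): [1,2,3], [1,2,5], [1,3,8], [1,4,5], [1,4,6], [1,6,8], [2,3,6], [2,4,6], [2,4,7], [2,5,7], [3,4,5], [3,4,8], [3,5,6], [4,7,8], [5,6,8], [5,7,8]

giving chain groups C_0 ≅ Z^8, C_1 ≅ Z^24, C_2 ≅ Z^16.

∂_1: C_1 → C_0 sends each edge [p,q] (with p < q) to q − p.
This gives a 8×24 integer matrix of rank 7; reducing to Smith normal form yields diagonal entries (1,1,1,1,1,1,1).

∂_2: C_2 → C_1 acts by ∂[p,q,r] = [q,r] − [p,r] + [p,q]. For instance
  ∂[2,4,6] = [4,6] − [2,6] + [2,4],
  ∂[1,4,5] = [4,5] − [1,5] + [1,4].
The 24×16 boundary matrix has rank 15 and Smith normal form diag(1,1,1,1,1,1,1,1,1,1,1,1,1,1,1).

Reading off H_k = ker ∂_k / im ∂_{k+1}:

  H_0: rank C_0 − rank ∂_1 = 8 − 7 = 1, and the invariant factors of ∂_1 are all 1, so H_0 ≅ Z.
  H_1: rank ker ∂_1 − rank ∂_2 = (24 − 7) − 15 = 2, and the invariant factors of ∂_2 are all 1, so H_1 ≅ Z^2.
  H_2: rank ker ∂_2 − rank ∂_3 = (16 − 15) − 0 = 1, and there is no ∂_3, so H_2 ≅ Z.

As a check, the Euler characteristic is 8 − 24 + 16 = 0, which agrees with 1 − 2 + 1 = 0.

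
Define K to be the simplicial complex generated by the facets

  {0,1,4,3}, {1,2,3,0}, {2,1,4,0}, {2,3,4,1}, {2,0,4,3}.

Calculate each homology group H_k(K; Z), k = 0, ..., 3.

H_0 ≅ Z,  H_1 = 0,  H_2 = 0,  H_3 ≅ Z.

We work with the vertex ordering 0 < 1 < 2 < 3 < 4. The simplices of K, each written with vertices in increasing order, are:

  0-simplices (5): [0], [1], [2], [3], [4]
  1-simplices (10): [0,1], [0,2], [0,3], [0,4], [1,2], [1,3], [1,4], [2,3], [2,4], [3,4]
  2-simplices (10): [0,1,2], [0,1,3], [0,1,4], [0,2,3], [0,2,4], [0,3,4], [1,2,3], [1,2,4], [1,3,4], [2,3,4]
  3-simplices (5): [0,1,2,3], [0,1,2,4], [0,1,3,4], [0,2,3,4], [1,2,3,4]

so the chain groups are C_0 ≅ Z^5, C_1 ≅ Z^10, C_2 ≅ Z^10, C_3 ≅ Z^5.

Boundary ∂_1: C_1 → C_0 maps an edge to its endpoints' difference, ∂[p,q] = q − p. For instance
  ∂[3,4] = [4] − [3].
The 5×10 boundary matrix has rank 4 and Smith normal form diag(1,1,1,1).

∂_2: C_2 → C_1 acts by ∂[p,q,r] = [q,r] − [p,r] + [p,q]. For instance
  ∂[1,2,4] = [2,4] − [1,4] + [1,2],
  ∂[0,2,4] = [2,4] − [0,4] + [0,2].
This gives a 10×10 integer matrix of rank 6; reducing to Smith normal form yields diagonal entries (1,1,1,1,1,1).

The boundary map ∂_3: C_3 → C_2 sends each 3-simplex σ to the alternating sum Σ_i (−1)^i (σ with its i-th vertex removed). For instance
  ∂[0,1,2,4] = [1,2,4] − [0,2,4] + [0,1,4] − [0,1,2],
  ∂[1,2,3,4] = [2,3,4] − [1,3,4] + [1,2,4] − [1,2,3].
The resulting 10×5 matrix has rank 4, and its Smith normal form has invariant factors (1,1,1,1).

Now H_k = ker ∂_k / im ∂_{k+1}, so:

  H_0: rank C_0 − rank ∂_1 = 5 − 4 = 1, and the invariant factors of ∂_1 are all 1, so H_0 ≅ Z.
  H_1: rank ker ∂_1 − rank ∂_2 = (10 − 4) − 6 = 0, and the invariant factors of ∂_2 are all 1, so H_1 ≅ 0.
  H_2: rank ker ∂_2 − rank ∂_3 = (10 − 6) − 4 = 0, and the invariant factors of ∂_3 are all 1, so H_2 ≅ 0.
  H_3: rank ker ∂_3 − rank ∂_4 = (5 − 4) − 0 = 1, and there is no ∂_4, so H_3 ≅ Z.

As a check, the Euler characteristic is 5 − 10 + 10 − 5 = 0, which agrees with 1 − 0 + 0 − 1 = 0.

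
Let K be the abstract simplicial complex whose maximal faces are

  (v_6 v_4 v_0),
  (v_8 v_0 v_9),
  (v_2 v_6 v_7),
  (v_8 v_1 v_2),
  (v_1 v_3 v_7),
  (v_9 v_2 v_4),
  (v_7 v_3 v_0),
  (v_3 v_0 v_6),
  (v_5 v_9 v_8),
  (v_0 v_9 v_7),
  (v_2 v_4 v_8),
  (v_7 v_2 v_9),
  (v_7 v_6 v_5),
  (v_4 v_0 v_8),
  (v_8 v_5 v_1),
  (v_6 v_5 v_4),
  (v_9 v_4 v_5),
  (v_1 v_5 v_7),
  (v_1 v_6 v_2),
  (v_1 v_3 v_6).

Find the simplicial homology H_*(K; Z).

We work with the vertex ordering v_0 < v_1 < v_2 < v_3 < v_4 < v_5 < v_6 < v_7 < v_8 < v_9. The simplices of K, each written with vertices in increasing order, are:

  0-simplices (10): [v_0], [v_1], [v_2], [v_3], [v_4], [v_5], [v_6], [v_7], [v_8], [v_9]
  1-simplices (30): (30 of them)
  2-simplices (20): (20 of them)

Hence C_0 ≅ Z^10, C_1 ≅ Z^30, C_2 ≅ Z^20.

Boundary ∂_1: C_1 → C_0 is given by ∂[p,q] = [q] − [p]. For instance
  ∂[v_0,v_7] = [v_7] − [v_0].
The 10×30 boundary matrix has rank 9 and Smith normal form diag(1,1,1,1,1,1,1,1,1).

The boundary map ∂_2: C_2 → C_1 sends each 2-simplex [p,q,r] to [q,r] − [p,r] + [p,q]. For instance
  ∂[v_1,v_3,v_6] = [v_3,v_6] − [v_1,v_6] + [v_1,v_3],
  ∂[v_2,v_4,v_9] = [v_4,v_9] − [v_2,v_9] + [v_2,v_4].
The resulting 30×20 matrix has rank 20, and its Smith normal form has invariant factors (1,1,1,1,1,1,1,1,1,1,1,1,1,1,1,1,1,1,1,2).

Now H_k = ker ∂_k / im ∂_{k+1}, so:

  H_0: rank C_0 − rank ∂_1 = 10 − 9 = 1, and the invariant factors of ∂_1 are all 1, so H_0 = Z.
  H_1: rank ker ∂_1 − rank ∂_2 = (30 − 9) − 20 = 1, and ∂_2 has invariant factor 2 > 1, so H_1 = Z ⊕ Z/2Z.
  H_2: rank ker ∂_2 − rank ∂_3 = (20 − 20) − 0 = 0, and there is no ∂_3, so H_2 = 0.

H_0 ≅ Z,  H_1 ≅ Z ⊕ Z/2Z,  H_2 = 0.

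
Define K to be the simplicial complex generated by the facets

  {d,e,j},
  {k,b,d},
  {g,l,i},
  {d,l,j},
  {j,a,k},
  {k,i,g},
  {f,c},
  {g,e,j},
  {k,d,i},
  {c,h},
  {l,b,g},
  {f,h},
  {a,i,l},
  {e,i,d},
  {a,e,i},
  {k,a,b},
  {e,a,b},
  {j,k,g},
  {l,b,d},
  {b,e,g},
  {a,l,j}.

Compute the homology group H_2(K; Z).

We work with the vertex ordering a < b < c < d < e < f < g < h < i < j < k < l. The simplices of K, each written with vertices in increasing order, are:

  0-simplices (12): a, b, c, d, e, f, g, h, i, j, k, l
  1-simplices (30): ab, ae, ai, aj, ak, al, bd, be, bg, bk, bl, cf, ch, de, di, dj, dk, dl, eg, ei, ej, fh, gi, gj, gk, gl, ik, il, jk, jl
  2-simplices (18): abe, abk, aei, ail, ajk, ajl, bdk, bdl, beg, bgl, dei, dej, dik, djl, egj, gik, gil, gjk

Hence C_0 ≅ Z^12, C_1 ≅ Z^30, C_2 ≅ Z^18.

The boundary map ∂_1: C_1 → C_0 maps an edge to its endpoints' difference, ∂[p,q] = q − p. For instance
  ∂de = e − d.
The resulting 12×30 matrix has rank 10, and its Smith normal form has invariant factors (1,1,1,1,1,1,1,1,1,1).

The boundary map ∂_2: C_2 → C_1 maps a triangle to the signed sum of its edges. For instance
  ∂egj = gj − ej + eg,
  ∂ajk = jk − ak + aj.
This gives a 30×18 integer matrix of rank 17; reducing to Smith normal form yields diagonal entries (1,1,1,1,1,1,1,1,1,1,1,1,1,1,1,1,1).

Reading off H_k = ker ∂_k / im ∂_{k+1}:

  H_2: rank ker ∂_2 − rank ∂_3 = (18 − 17) − 0 = 1, and there is no ∂_3, so H_2 = Z.

(K is a triangulation of the disjoint union of the torus T^2 and the circle S^1.)

H_2 = Z.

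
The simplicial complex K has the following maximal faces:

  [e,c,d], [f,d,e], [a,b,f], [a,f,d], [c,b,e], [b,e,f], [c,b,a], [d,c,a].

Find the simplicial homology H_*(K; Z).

Take the total order a < b < c < d < e < f on the vertex set. Then K (dimension 2) consists of the simplices:

  0-simplices (6): a, b, c, d, e, f
  1-simplices (12): ab, ac, ad, af, bc, be, bf, cd, ce, de, df, ef
  2-simplices (8): abc, abf, acd, adf, bce, bef, cde, def

so the chain groups are C_0 ≅ Z^6, C_1 ≅ Z^12, C_2 ≅ Z^8.

∂_1: C_1 → C_0 is given by ∂[p,q] = [q] − [p]. For instance
  ∂ce = e − c.
This gives a 6×12 integer matrix of rank 5; reducing to Smith normal form yields diagonal entries (1,1,1,1,1).

Boundary ∂_2: C_2 → C_1 acts by ∂[p,q,r] = [q,r] − [p,r] + [p,q]. For instance
  ∂adf = df − af + ad,
  ∂def = ef − df + de.
The 12×8 boundary matrix has rank 7 and Smith normal form diag(1,1,1,1,1,1,1).

Reading off H_k = ker ∂_k / im ∂_{k+1}:

  H_0: rank C_0 − rank ∂_1 = 6 − 5 = 1, and the invariant factors of ∂_1 are all 1, so H_0 = Z.
  H_1: rank ker ∂_1 − rank ∂_2 = (12 − 5) − 7 = 0, and the invariant factors of ∂_2 are all 1, so H_1 = 0.
  H_2: rank ker ∂_2 − rank ∂_3 = (8 − 7) − 0 = 1, and there is no ∂_3, so H_2 = Z.

(K is a triangulation of the 2-sphere S^2.)

H_0 = Z,  H_1 = 0,  H_2 = Z.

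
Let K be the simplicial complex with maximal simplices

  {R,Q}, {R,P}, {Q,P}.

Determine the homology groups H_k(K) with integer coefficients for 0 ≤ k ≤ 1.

H_0 = Z,  H_1 = Z.

We work with the vertex ordering P < Q < R. The simplices of K, each written with vertices in increasing order, are:

  0-simplices (3): P, Q, R
  1-simplices (3): PQ, PR, QR

so the chain groups are C_0 ≅ Z^3, C_1 ≅ Z^3.

The boundary map ∂_1: C_1 → C_0 is given by ∂[p,q] = [q] − [p]. For instance
  ∂QR = R − Q.
As a 3×3 matrix over Z this has rank 2, with invariant factors (1,1).

Reading off H_k = ker ∂_k / im ∂_{k+1}:

  H_0: rank C_0 − rank ∂_1 = 3 − 2 = 1, and the invariant factors of ∂_1 are all 1, so H_0 = Z.
  H_1: rank ker ∂_1 − rank ∂_2 = (3 − 2) − 0 = 1, and there is no ∂_2, so H_1 = Z.

(K is a triangulation of the circle S^1.)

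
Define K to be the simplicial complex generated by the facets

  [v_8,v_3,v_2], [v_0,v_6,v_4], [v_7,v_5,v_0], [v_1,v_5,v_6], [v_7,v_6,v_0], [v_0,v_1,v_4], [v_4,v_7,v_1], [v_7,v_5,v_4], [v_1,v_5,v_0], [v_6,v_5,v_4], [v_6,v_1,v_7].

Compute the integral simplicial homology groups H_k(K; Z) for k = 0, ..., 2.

We work with the vertex ordering v_0 < v_1 < v_2 < v_3 < v_4 < v_5 < v_6 < v_7 < v_8. The simplices of K, each written with vertices in increasing order, are:

  0-simplices (9): [v_0], [v_1], [v_2], [v_3], [v_4], [v_5], [v_6], [v_7], [v_8]
  1-simplices (18): (18 of them)
  2-simplices (11): (11 of them)

giving chain groups C_0 ≅ Z^9, C_1 ≅ Z^18, C_2 ≅ Z^11.

∂_1: C_1 → C_0 maps an edge to its endpoints' difference, ∂[p,q] = q − p.
As a 9×18 matrix over Z this has rank 7, with invariant factors (1,1,1,1,1,1,1).

Boundary ∂_2: C_2 → C_1 sends each 2-simplex [p,q,r] to [q,r] − [p,r] + [p,q]. For instance
  ∂[v_0,v_6,v_7] = [v_6,v_7] − [v_0,v_7] + [v_0,v_6],
  ∂[v_4,v_5,v_7] = [v_5,v_7] − [v_4,v_7] + [v_4,v_5].
The resulting 18×11 matrix has rank 11, and its Smith normal form has invariant factors (1,1,1,1,1,1,1,1,1,1,2).

From H_k ≅ ker(∂_k) / im(∂_{k+1}) we obtain:

  H_0: rank C_0 − rank ∂_1 = 9 − 7 = 2, and the invariant factors of ∂_1 are all 1, so H_0 = Z^2.
  H_1: rank ker ∂_1 − rank ∂_2 = (18 − 7) − 11 = 0, and ∂_2 has invariant factor 2 > 1, so H_1 = Z/2.
  H_2: rank ker ∂_2 − rank ∂_3 = (11 − 11) − 0 = 0, and there is no ∂_3, so H_2 = 0.

(K is a triangulation of the disjoint union of the 2-simplex and the real projective plane RP^2.)

H_0 ≅ Z^2,  H_1 ≅ Z/2,  H_2 = 0.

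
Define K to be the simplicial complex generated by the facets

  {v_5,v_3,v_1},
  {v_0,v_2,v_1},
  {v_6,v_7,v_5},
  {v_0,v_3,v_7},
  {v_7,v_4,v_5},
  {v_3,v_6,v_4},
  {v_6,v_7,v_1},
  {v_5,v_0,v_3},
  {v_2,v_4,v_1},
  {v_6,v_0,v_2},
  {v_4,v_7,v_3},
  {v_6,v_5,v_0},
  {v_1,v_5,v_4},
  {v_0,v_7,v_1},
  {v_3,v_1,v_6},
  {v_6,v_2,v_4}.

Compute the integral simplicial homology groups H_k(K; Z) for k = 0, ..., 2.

Take the total order v_0 < v_1 < v_2 < v_3 < v_4 < v_5 < v_6 < v_7 on the vertex set. Then K (dimension 2) consists of the simplices:

  0-simplices (8): [v_0], [v_1], [v_2], [v_3], [v_4], [v_5], [v_6], [v_7]
  1-simplices (24): (24 of them)
  2-simplices (16): (16 of them)

giving chain groups C_0 ≅ Z^8, C_1 ≅ Z^24, C_2 ≅ Z^16.

Boundary ∂_1: C_1 → C_0 maps an edge to its endpoints' difference, ∂[p,q] = q − p. For instance
  ∂[v_2,v_4] = [v_4] − [v_2].
This gives a 8×24 integer matrix of rank 7; reducing to Smith normal form yields diagonal entries (1,1,1,1,1,1,1).

Boundary ∂_2: C_2 → C_1 acts by ∂[p,q,r] = [q,r] − [p,r] + [p,q]. For instance
  ∂[v_0,v_1,v_2] = [v_1,v_2] − [v_0,v_2] + [v_0,v_1],
  ∂[v_0,v_5,v_6] = [v_5,v_6] − [v_0,v_6] + [v_0,v_5].
As a 24×16 matrix over Z this has rank 15, with invariant factors (1,1,1,1,1,1,1,1,1,1,1,1,1,1,1).

Reading off H_k = ker ∂_k / im ∂_{k+1}:

  H_0: rank C_0 − rank ∂_1 = 8 − 7 = 1, and the invariant factors of ∂_1 are all 1, so H_0 ≅ Z.
  H_1: rank ker ∂_1 − rank ∂_2 = (24 − 7) − 15 = 2, and the invariant factors of ∂_2 are all 1, so H_1 ≅ Z^2.
  H_2: rank ker ∂_2 − rank ∂_3 = (16 − 15) − 0 = 1, and there is no ∂_3, so H_2 ≅ Z.

As a check, the Euler characteristic is 8 − 24 + 16 = 0, which agrees with 1 − 2 + 1 = 0.

H_0 ≅ Z,  H_1 ≅ Z^2,  H_2 ≅ Z.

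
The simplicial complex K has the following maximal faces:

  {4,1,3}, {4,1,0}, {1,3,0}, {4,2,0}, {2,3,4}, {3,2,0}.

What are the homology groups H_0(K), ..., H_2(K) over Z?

We work with the vertex ordering 0 < 1 < 2 < 3 < 4. The simplices of K, each written with vertices in increasing order, are:

  0-simplices (5): [0], [1], [2], [3], [4]
  1-simplices (9): [0,1], [0,2], [0,3], [0,4], [1,3], [1,4], [2,3], [2,4], [3,4]
  2-simplices (6): [0,1,3], [0,1,4], [0,2,3], [0,2,4], [1,3,4], [2,3,4]

Hence C_0 ≅ Z^5, C_1 ≅ Z^9, C_2 ≅ Z^6.

Boundary ∂_1: C_1 → C_0 sends each edge [p,q] (with p < q) to q − p. For instance
  ∂[1,3] = [3] − [1].
As a 5×9 matrix over Z this has rank 4, with invariant factors (1,1,1,1).

Boundary ∂_2: C_2 → C_1 acts by ∂[p,q,r] = [q,r] − [p,r] + [p,q]. For instance
  ∂[0,1,4] = [1,4] − [0,4] + [0,1],
  ∂[0,2,3] = [2,3] − [0,3] + [0,2].
The 9×6 boundary matrix has rank 5 and Smith normal form diag(1,1,1,1,1).

From H_k ≅ ker(∂_k) / im(∂_{k+1}) we obtain:

  H_0: rank C_0 − rank ∂_1 = 5 − 4 = 1, and the invariant factors of ∂_1 are all 1, so H_0 = Z.
  H_1: rank ker ∂_1 − rank ∂_2 = (9 − 4) − 5 = 0, and the invariant factors of ∂_2 are all 1, so H_1 = 0.
  H_2: rank ker ∂_2 − rank ∂_3 = (6 − 5) − 0 = 1, and there is no ∂_3, so H_2 = Z.

(K is a triangulation of the 2-sphere S^2.)

H_0 ≅ Z,  H_1 = 0,  H_2 ≅ Z.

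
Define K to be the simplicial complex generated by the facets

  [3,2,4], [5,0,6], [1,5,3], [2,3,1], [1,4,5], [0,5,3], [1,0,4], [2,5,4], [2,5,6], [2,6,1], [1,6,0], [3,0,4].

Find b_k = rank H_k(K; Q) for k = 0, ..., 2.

Take the total order 0 < 1 < 2 < 3 < 4 < 5 < 6 on the vertex set. Then K (dimension 2) consists of the simplices:

  0-simplices (7): [0], [1], [2], [3], [4], [5], [6]
  1-simplices (18): [0,1], [0,3], [0,4], [0,5], [0,6], [1,2], [1,3], [1,4], [1,5], [1,6], [2,3], [2,4], [2,5], [2,6], [3,4], [3,5], [4,5], [5,6]
  2-simplices (12): [0,1,4], [0,1,6], [0,3,4], [0,3,5], [0,5,6], [1,2,3], [1,2,6], [1,3,5], [1,4,5], [2,3,4], [2,4,5], [2,5,6]

so the chain groups are C_0 ≅ Z^7, C_1 ≅ Z^18, C_2 ≅ Z^12.

Boundary ∂_1: C_1 → C_0 maps an edge to its endpoints' difference, ∂[p,q] = q − p.
As a 7×18 matrix over Z this has rank 6, with invariant factors (1,1,1,1,1,1).

∂_2: C_2 → C_1 acts by ∂[p,q,r] = [q,r] − [p,r] + [p,q]. For instance
  ∂[0,1,4] = [1,4] − [0,4] + [0,1],
  ∂[2,4,5] = [4,5] − [2,5] + [2,4].
As a 18×12 matrix over Z this has rank 12, with invariant factors (1,1,1,1,1,1,1,1,1,1,1,2).

Now H_k = ker ∂_k / im ∂_{k+1}, so:

  H_0: rank C_0 − rank ∂_1 = 7 − 6 = 1, and the invariant factors of ∂_1 are all 1, so H_0 ≅ Z.
  H_1: rank ker ∂_1 − rank ∂_2 = (18 − 6) − 12 = 0, and ∂_2 has invariant factor 2 > 1, so H_1 ≅ Z/2.
  H_2: rank ker ∂_2 − rank ∂_3 = (12 − 12) − 0 = 0, and there is no ∂_3, so H_2 ≅ 0.

Hence the Betti numbers are b_0 = 1, b_1 = 0, b_2 = 0.

b_0 = 1, b_1 = 0, b_2 = 0.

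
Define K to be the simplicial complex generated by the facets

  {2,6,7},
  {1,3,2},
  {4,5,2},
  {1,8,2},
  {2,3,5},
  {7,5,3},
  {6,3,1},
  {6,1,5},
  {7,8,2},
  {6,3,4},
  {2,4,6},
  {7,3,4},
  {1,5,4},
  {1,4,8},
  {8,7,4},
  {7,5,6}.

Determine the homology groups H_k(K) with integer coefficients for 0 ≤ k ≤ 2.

K has 8 vertices, 24 edges, 16 triangles.
rank ∂_0 = 0, rank ∂_1 = 7 ⇒ b_0 = 8 − 0 − 7 = 1; all invariant factors of ∂_1 are 1 so no torsion. So H_0 = Z.
rank ∂_1 = 7, rank ∂_2 = 15 ⇒ b_1 = 24 − 7 − 15 = 2; all invariant factors of ∂_2 are 1 so no torsion. So H_1 = Z^2.
rank ∂_2 = 15, rank ∂_3 = 0 ⇒ b_2 = 16 − 15 − 0 = 1. So H_2 = Z.

H_0 ≅ Z,  H_1 ≅ Z^2,  H_2 ≅ Z.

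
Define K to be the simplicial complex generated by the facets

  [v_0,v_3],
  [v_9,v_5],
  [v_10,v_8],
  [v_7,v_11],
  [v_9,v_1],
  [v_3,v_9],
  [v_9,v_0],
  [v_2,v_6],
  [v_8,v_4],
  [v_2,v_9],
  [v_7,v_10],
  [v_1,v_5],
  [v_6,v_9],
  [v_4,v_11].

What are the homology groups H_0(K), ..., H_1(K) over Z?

Take the total order v_0 < v_1 < v_2 < v_3 < v_4 < v_5 < v_6 < v_7 < v_8 < v_9 < v_10 < v_11 on the vertex set. Then K (dimension 1) consists of the simplices:

  0-simplices (12): [v_0], [v_1], [v_2], [v_3], [v_4], [v_5], [v_6], [v_7], [v_8], [v_9], [v_10], [v_11]
  1-simplices (14): [v_0,v_3], [v_0,v_9], [v_1,v_5], [v_1,v_9], [v_2,v_6], [v_2,v_9], [v_3,v_9], [v_4,v_8], [v_4,v_11], [v_5,v_9], [v_6,v_9], [v_7,v_10], [v_7,v_11], [v_8,v_10]

Hence C_0 ≅ Z^12, C_1 ≅ Z^14.

∂_1: C_1 → C_0 is given by ∂[p,q] = [q] − [p]. For instance
  ∂[v_7,v_11] = [v_11] − [v_7].
The 12×14 boundary matrix has rank 10 and Smith normal form diag(1,1,1,1,1,1,1,1,1,1).

Reading off H_k = ker ∂_k / im ∂_{k+1}:

  H_0: rank C_0 − rank ∂_1 = 12 − 10 = 2, and the invariant factors of ∂_1 are all 1, so H_0 ≅ Z^2.
  H_1: rank ker ∂_1 − rank ∂_2 = (14 − 10) − 0 = 4, and there is no ∂_2, so H_1 ≅ Z^4.

H_0 ≅ Z^2,  H_1 ≅ Z^4.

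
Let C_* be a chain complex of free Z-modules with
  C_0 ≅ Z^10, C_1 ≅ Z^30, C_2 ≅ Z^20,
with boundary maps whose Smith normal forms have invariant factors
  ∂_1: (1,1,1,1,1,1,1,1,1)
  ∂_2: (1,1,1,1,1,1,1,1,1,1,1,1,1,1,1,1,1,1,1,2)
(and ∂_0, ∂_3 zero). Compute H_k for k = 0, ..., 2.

H_0 = Z,  H_1 = Z × Z/2,  H_2 = 0.

H_0: b_0 = 10 − 0 − 9 = 1; torsion from ∂_1 factors > 1: none. So H_0 = Z.
H_1: b_1 = 30 − 9 − 20 = 1; torsion from ∂_2 factors > 1: [2]. So H_1 = Z × Z/2.
H_2: b_2 = 20 − 20 − 0 = 0; torsion from ∂_3 factors > 1: none. So H_2 = 0.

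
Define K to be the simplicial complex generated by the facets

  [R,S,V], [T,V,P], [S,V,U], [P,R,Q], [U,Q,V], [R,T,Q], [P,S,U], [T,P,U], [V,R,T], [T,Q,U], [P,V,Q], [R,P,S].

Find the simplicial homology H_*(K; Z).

H_0 = Z,  H_1 = Z/2Z,  H_2 = 0.

K has 7 vertices, 18 edges, 12 triangles.
rank ∂_0 = 0, rank ∂_1 = 6 ⇒ b_0 = 7 − 0 − 6 = 1; all invariant factors of ∂_1 are 1 so no torsion. So H_0 = Z.
rank ∂_1 = 6, rank ∂_2 = 12 ⇒ b_1 = 18 − 6 − 12 = 0; ∂_2 has invariant factor(s) [2] giving torsion. So H_1 = Z/2Z.
rank ∂_2 = 12, rank ∂_3 = 0 ⇒ b_2 = 12 − 12 − 0 = 0. So H_2 = 0.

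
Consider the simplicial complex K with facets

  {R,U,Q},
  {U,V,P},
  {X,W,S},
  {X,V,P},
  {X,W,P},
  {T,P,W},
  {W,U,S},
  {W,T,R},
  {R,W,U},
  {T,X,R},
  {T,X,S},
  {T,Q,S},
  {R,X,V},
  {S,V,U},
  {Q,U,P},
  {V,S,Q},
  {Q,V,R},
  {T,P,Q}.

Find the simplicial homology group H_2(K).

Order the vertices as P < Q < R < S < T < U < V < W < X. Listing each simplex with vertices in this order, K has dimension 2 with simplices:

  0-simplices (9): P, Q, R, S, T, U, V, W, X
  1-simplices (27): PQ, PT, PU, PV, PW, PX, QR, QS, QT, QU, QV, RT, RU, RV, RW, RX, ST, SU, SV, SW, SX, TW, TX, UV, UW, VX, WX
  2-simplices (18): PQT, PQU, PTW, PUV, PVX, PWX, QRU, QRV, QST, QSV, RTW, RTX, RUW, RVX, STX, SUV, SUW, SWX

Hence C_0 ≅ Z^9, C_1 ≅ Z^27, C_2 ≅ Z^18.

Boundary ∂_1: C_1 → C_0 sends each edge [p,q] (with p < q) to q − p.
The 9×27 boundary matrix has rank 8 and Smith normal form diag(1,1,1,1,1,1,1,1).

∂_2: C_2 → C_1 maps a triangle to the signed sum of its edges. For instance
  ∂PUV = UV − PV + PU,
  ∂RTX = TX − RX + RT.
As a 27×18 matrix over Z this has rank 18, with invariant factors (1,1,1,1,1,1,1,1,1,1,1,1,1,1,1,1,1,2).

From H_k ≅ ker(∂_k) / im(∂_{k+1}) we obtain:

  H_2: rank ker ∂_2 − rank ∂_3 = (18 − 18) − 0 = 0, and there is no ∂_3, so H_2 = 0.

H_2 = 0.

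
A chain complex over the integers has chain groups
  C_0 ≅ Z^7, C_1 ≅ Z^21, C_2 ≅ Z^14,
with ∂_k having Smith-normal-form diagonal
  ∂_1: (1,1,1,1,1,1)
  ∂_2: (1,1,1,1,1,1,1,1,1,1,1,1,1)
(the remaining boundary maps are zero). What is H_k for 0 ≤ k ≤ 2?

H_0 = Z,  H_1 = Z^2,  H_2 = Z.

H_0: b_0 = 7 − 0 − 6 = 1; torsion from ∂_1 factors > 1: none. So H_0 = Z.
H_1: b_1 = 21 − 6 − 13 = 2; torsion from ∂_2 factors > 1: none. So H_1 = Z^2.
H_2: b_2 = 14 − 13 − 0 = 1; torsion from ∂_3 factors > 1: none. So H_2 = Z.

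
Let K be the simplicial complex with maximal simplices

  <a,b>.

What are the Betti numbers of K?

Order the vertices as a < b. Listing each simplex with vertices in this order, K has dimension 1 with simplices:

  0-simplices (2): a, b
  1-simplices (1): ab

Hence C_0 ≅ Z^2, C_1 ≅ Z^1.

The boundary map ∂_1: C_1 → C_0 is given by ∂[p,q] = [q] − [p]. For instance
  ∂ab = b − a.
The resulting 2×1 matrix has rank 1, and its Smith normal form has invariant factors (1).

Now H_k = ker ∂_k / im ∂_{k+1}, so:

  H_0: rank C_0 − rank ∂_1 = 2 − 1 = 1, and the invariant factors of ∂_1 are all 1, so H_0 = Z.
  H_1: rank ker ∂_1 − rank ∂_2 = (1 − 1) − 0 = 0, and there is no ∂_2, so H_1 = 0.

Hence the Betti numbers are b_0 = 1, b_1 = 0.

b_0 = 1, b_1 = 0.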